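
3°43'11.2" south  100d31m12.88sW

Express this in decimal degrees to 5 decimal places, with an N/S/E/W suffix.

3.71978° S, 100.52024° W

φ: 3° + 43/60 + 11.2/3600 = 3 + 0.716667 + 0.003111 = 3.719778
Lon: 31′ + 12.88″ = 31.21467′; 100 + 31.21467/60 = 100.520244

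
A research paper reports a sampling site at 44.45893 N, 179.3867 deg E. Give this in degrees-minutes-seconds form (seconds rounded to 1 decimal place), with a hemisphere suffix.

44°27′32.1″ N, 179°23′12.1″ E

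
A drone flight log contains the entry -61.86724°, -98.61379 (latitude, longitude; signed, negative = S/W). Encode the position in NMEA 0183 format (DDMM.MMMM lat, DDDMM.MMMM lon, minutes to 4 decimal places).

6152.0344,S / 09836.8274,W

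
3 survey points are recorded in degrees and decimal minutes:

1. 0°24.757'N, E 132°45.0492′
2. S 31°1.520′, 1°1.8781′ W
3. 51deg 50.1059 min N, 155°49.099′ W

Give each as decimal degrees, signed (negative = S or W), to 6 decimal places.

Point 1:
  Lat: 0 + 24.757/60 = 0.4126167
  N → positive
  Lon: 45.0492′ = 0.750820°; total 132.7508200
  E → positive
Point 2:
  Lat: 1.52′ = 0.025333°; total 31.0253333
  hemisphere S, so the sign is −
  Lon: 1 + 1.8781/60 = 1.0313017
  W → negative
Point 3:
  φ: 50.1059′ = 0.835098°; total 51.8350983
  N → positive
  Lon: 155 + 49.099/60 = 155.8183167
  W ⇒ negate

1. 0.412617, 132.750820
2. -31.025333, -1.031302
3. 51.835098, -155.818317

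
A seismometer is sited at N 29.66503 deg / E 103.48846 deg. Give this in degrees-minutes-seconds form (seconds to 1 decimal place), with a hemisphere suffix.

29°39′54.1″ N, 103°29′18.5″ E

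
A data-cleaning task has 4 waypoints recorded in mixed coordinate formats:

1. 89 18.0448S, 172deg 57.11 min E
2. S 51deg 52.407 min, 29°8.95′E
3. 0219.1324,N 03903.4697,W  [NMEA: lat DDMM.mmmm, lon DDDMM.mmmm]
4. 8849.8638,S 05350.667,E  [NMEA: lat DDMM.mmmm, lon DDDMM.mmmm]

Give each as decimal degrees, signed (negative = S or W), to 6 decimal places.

Point 1:
  Latitude: 89 + 18.0448/60 = 89.3007467
  S ⇒ negate
  Longitude: 172 + 57.11/60 = 172.9518333
  E ⇒ keep positive
Point 2:
  φ: 52.407′ = 0.873450°; total 51.8734500
  hemisphere S, so the sign is −
  λ: 8.95′ = 0.149167°; total 29.1491667
  E ⇒ keep positive
Point 3:
  φ: split at 2 digits → 02° and 19.1324′; 2 + 19.1324/60 = 2.3188733
  N → positive
  λ: degrees = first 3 digits = 39, minutes = 3.4697; 39 + 3.4697/60 = 39.0578283
  hemisphere W, so the sign is −
Point 4:
  Latitude: split at 2 digits → 88° and 49.8638′; 88 + 49.8638/60 = 88.8310633
  S ⇒ negate
  λ: degrees = first 3 digits = 53, minutes = 50.667; 53 + 50.667/60 = 53.8444500
  E → positive

1. -89.300747, 172.951833
2. -51.873450, 29.149167
3. 2.318873, -39.057828
4. -88.831063, 53.844450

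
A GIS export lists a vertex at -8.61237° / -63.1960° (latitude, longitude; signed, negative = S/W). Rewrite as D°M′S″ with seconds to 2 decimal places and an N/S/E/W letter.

8°36′44.53″ S, 63°11′45.60″ W

Latitude is negative → S; |value| = 8.612370
φ: whole degrees 8; 36.74220′ → 36′ and 44.5320″
Longitude is negative → W; |value| = 63.196000
Lon: whole degrees 63; 11.76000′ → 11′ and 45.6000″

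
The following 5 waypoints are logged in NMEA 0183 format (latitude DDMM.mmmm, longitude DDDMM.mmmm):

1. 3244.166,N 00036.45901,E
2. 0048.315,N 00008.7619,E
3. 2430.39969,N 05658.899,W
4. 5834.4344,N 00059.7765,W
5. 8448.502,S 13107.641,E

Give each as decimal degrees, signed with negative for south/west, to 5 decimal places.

1. 32.73610, 0.60765
2. 0.80525, 0.14603
3. 24.50666, -56.98165
4. 58.57391, -0.99628
5. -84.80837, 131.12735

Point 1:
  φ: degrees = first 2 digits = 32, minutes = 44.166; 32 + 44.166/60 = 32.736100
  N ⇒ keep positive
  Longitude: degrees = first 3 digits = 0, minutes = 36.45901; 0 + 36.45901/60 = 0.607650
  E → positive
Point 2:
  Latitude: split at 2 digits → 00° and 48.315′; 0 + 48.315/60 = 0.805250
  N → positive
  Longitude: split at 3 digits → 000° and 8.7619′; 0 + 8.7619/60 = 0.146032
  E ⇒ keep positive
Point 3:
  Lat: degrees = first 2 digits = 24, minutes = 30.39969; 24 + 30.39969/60 = 24.506662
  N ⇒ keep positive
  λ: split at 3 digits → 056° and 58.899′; 56 + 58.899/60 = 56.981650
  W → negative
Point 4:
  φ: split at 2 digits → 58° and 34.4344′; 58 + 34.4344/60 = 58.573907
  N → positive
  Lon: degrees = first 3 digits = 0, minutes = 59.7765; 0 + 59.7765/60 = 0.996275
  hemisphere W, so the sign is −
Point 5:
  Lat: degrees = first 2 digits = 84, minutes = 48.502; 84 + 48.502/60 = 84.808367
  S → negative
  Longitude: split at 3 digits → 131° and 7.641′; 131 + 7.641/60 = 131.127350
  E → positive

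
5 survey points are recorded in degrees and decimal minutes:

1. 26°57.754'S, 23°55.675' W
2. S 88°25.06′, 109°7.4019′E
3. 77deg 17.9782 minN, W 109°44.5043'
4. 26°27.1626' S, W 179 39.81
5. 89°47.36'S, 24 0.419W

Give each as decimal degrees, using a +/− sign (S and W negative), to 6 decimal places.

Point 1:
  Latitude: 57.754′ = 0.962567°; total 26.9625667
  S → negative
  Longitude: 23 + 55.675/60 = 23.9279167
  W → negative
Point 2:
  Latitude: 88 + 25.06/60 = 88.4176667
  S → negative
  Longitude: 7.4019′ = 0.123365°; total 109.1233650
  E → positive
Point 3:
  Lat: 77 + 17.9782/60 = 77.2996367
  N → positive
  λ: 109 + 44.5043/60 = 109.7417383
  hemisphere W, so the sign is −
Point 4:
  Lat: 27.1626′ = 0.452710°; total 26.4527100
  hemisphere S, so the sign is −
  Longitude: 39.81′ = 0.663500°; total 179.6635000
  W ⇒ negate
Point 5:
  Lat: 89 + 47.36/60 = 89.7893333
  hemisphere S, so the sign is −
  Longitude: 24 + 0.419/60 = 24.0069833
  W ⇒ negate

1. -26.962567, -23.927917
2. -88.417667, 109.123365
3. 77.299637, -109.741738
4. -26.452710, -179.663500
5. -89.789333, -24.006983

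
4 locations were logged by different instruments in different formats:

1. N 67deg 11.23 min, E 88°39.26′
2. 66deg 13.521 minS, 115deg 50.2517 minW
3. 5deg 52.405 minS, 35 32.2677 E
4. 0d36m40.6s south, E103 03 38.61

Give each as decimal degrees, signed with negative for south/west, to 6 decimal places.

1. 67.187167, 88.654333
2. -66.225350, -115.837528
3. -5.873417, 35.537795
4. -0.611278, 103.060725

Point 1:
  φ: 11.23′ = 0.187167°; total 67.1871667
  N ⇒ keep positive
  λ: 88 + 39.26/60 = 88.6543333
  E → positive
Point 2:
  Latitude: 66 + 13.521/60 = 66.2253500
  hemisphere S, so the sign is −
  Lon: 115 + 50.2517/60 = 115.8375283
  hemisphere W, so the sign is −
Point 3:
  Latitude: 52.405′ = 0.873417°; total 5.8734167
  S → negative
  Longitude: 32.2677′ = 0.537795°; total 35.5377950
  E → positive
Point 4:
  Lat: 36′ + 40.6″ = 36.67667′; 0 + 36.67667/60 = 0.6112778
  S ⇒ negate
  λ: 103° + 3/60 + 38.61/3600 = 103 + 0.050000 + 0.010725 = 103.0607250
  E ⇒ keep positive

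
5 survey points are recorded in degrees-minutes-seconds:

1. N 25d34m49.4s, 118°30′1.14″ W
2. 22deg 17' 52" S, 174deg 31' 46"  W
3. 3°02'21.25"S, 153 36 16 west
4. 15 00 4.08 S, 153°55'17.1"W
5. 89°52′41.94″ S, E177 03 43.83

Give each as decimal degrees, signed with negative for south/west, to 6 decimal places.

Point 1:
  φ: 25 + 34/60 + 49.4/3600 = 25.5803889
  N ⇒ keep positive
  Lon: 118 + 30/60 + 1.14/3600 = 118.5003167
  W ⇒ negate
Point 2:
  Latitude: 22 + 17/60 + 52/3600 = 22.2977778
  S ⇒ negate
  λ: 174 + 31/60 + 46/3600 = 174.5294444
  hemisphere W, so the sign is −
Point 3:
  Latitude: 3 + 2/60 + 21.25/3600 = 3.0392361
  hemisphere S, so the sign is −
  Lon: 153° + 36/60 + 16/3600 = 153 + 0.600000 + 0.004444 = 153.6044444
  W → negative
Point 4:
  Latitude: 15 + 0/60 + 4.08/3600 = 15.0011333
  hemisphere S, so the sign is −
  λ: 55′ + 17.1″ = 55.28500′; 153 + 55.28500/60 = 153.9214167
  W → negative
Point 5:
  φ: 89° + 52/60 + 41.94/3600 = 89 + 0.866667 + 0.011650 = 89.8783167
  S ⇒ negate
  Lon: 177 + 3/60 + 43.83/3600 = 177.0621750
  E → positive

1. 25.580389, -118.500317
2. -22.297778, -174.529444
3. -3.039236, -153.604444
4. -15.001133, -153.921417
5. -89.878317, 177.062175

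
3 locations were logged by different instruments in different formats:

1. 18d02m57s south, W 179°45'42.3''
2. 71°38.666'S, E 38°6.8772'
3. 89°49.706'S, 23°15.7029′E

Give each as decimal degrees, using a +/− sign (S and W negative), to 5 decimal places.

Point 1:
  Lat: 18 + 2/60 + 57/3600 = 18.049167
  S ⇒ negate
  Lon: 179° + 45/60 + 42.3/3600 = 179 + 0.750000 + 0.011750 = 179.761750
  hemisphere W, so the sign is −
Point 2:
  Lat: 71 + 38.666/60 = 71.644433
  hemisphere S, so the sign is −
  Lon: 38 + 6.8772/60 = 38.114620
  E → positive
Point 3:
  Latitude: 89 + 49.706/60 = 89.828433
  S ⇒ negate
  Longitude: 15.7029′ = 0.261715°; total 23.261715
  E ⇒ keep positive

1. -18.04917, -179.76175
2. -71.64443, 38.11462
3. -89.82843, 23.26172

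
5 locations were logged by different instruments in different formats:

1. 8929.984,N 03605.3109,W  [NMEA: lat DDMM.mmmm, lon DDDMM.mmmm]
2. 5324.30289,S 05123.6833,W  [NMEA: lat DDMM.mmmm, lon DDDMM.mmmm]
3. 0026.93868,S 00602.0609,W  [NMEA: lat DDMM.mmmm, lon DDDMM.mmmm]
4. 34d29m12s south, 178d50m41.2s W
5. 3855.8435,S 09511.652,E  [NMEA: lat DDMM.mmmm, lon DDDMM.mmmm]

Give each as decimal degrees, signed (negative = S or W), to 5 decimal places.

1. 89.49973, -36.08852
2. -53.40505, -51.39472
3. -0.44898, -6.03435
4. -34.48667, -178.84478
5. -38.93073, 95.19420

Point 1:
  Lat: degrees = first 2 digits = 89, minutes = 29.984; 89 + 29.984/60 = 89.499733
  N → positive
  λ: degrees = first 3 digits = 36, minutes = 5.3109; 36 + 5.3109/60 = 36.088515
  hemisphere W, so the sign is −
Point 2:
  Lat: split at 2 digits → 53° and 24.30289′; 53 + 24.30289/60 = 53.405048
  hemisphere S, so the sign is −
  Lon: degrees = first 3 digits = 51, minutes = 23.6833; 51 + 23.6833/60 = 51.394722
  W → negative
Point 3:
  Lat: degrees = first 2 digits = 0, minutes = 26.93868; 0 + 26.93868/60 = 0.448978
  hemisphere S, so the sign is −
  λ: split at 3 digits → 006° and 2.0609′; 6 + 2.0609/60 = 6.034348
  hemisphere W, so the sign is −
Point 4:
  φ: 34 + 29/60 + 12/3600 = 34.486667
  hemisphere S, so the sign is −
  λ: 50′ + 41.2″ = 50.68667′; 178 + 50.68667/60 = 178.844778
  W ⇒ negate
Point 5:
  Latitude: degrees = first 2 digits = 38, minutes = 55.8435; 38 + 55.8435/60 = 38.930725
  S → negative
  Lon: degrees = first 3 digits = 95, minutes = 11.652; 95 + 11.652/60 = 95.194200
  E ⇒ keep positive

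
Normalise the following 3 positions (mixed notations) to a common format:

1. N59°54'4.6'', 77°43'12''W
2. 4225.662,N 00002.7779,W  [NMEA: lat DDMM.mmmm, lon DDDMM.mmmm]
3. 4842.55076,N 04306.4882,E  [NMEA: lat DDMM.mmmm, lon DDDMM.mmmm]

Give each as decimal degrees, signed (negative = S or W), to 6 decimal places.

1. 59.901278, -77.720000
2. 42.427700, -0.046298
3. 48.709179, 43.108137

Point 1:
  Latitude: 59° + 54/60 + 4.6/3600 = 59 + 0.900000 + 0.001278 = 59.9012778
  N → positive
  Lon: 77 + 43/60 + 12/3600 = 77.7200000
  W ⇒ negate
Point 2:
  φ: degrees = first 2 digits = 42, minutes = 25.662; 42 + 25.662/60 = 42.4277000
  N ⇒ keep positive
  λ: degrees = first 3 digits = 0, minutes = 2.7779; 0 + 2.7779/60 = 0.0462983
  hemisphere W, so the sign is −
Point 3:
  φ: split at 2 digits → 48° and 42.55076′; 48 + 42.55076/60 = 48.7091793
  N → positive
  Longitude: degrees = first 3 digits = 43, minutes = 6.4882; 43 + 6.4882/60 = 43.1081367
  E ⇒ keep positive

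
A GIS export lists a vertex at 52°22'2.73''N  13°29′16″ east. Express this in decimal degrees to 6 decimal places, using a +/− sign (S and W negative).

φ: 52° + 22/60 + 2.73/3600 = 52 + 0.366667 + 0.000758 = 52.3674250
N → positive
Lon: 13 + 29/60 + 16/3600 = 13.4877778
E → positive

52.367425, 13.487778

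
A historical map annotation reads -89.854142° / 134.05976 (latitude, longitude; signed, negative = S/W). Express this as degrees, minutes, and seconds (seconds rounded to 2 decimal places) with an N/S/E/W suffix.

Latitude is negative → S; |value| = 89.854142
Latitude: 0.854142° → 51.24852′; 0.24852 × 60 = 14.9112″
Lon: 0.059760 × 60 = 3.58560′ → 3′, remainder × 60 = 35.1360″

89°51′14.91″ S, 134°03′35.14″ E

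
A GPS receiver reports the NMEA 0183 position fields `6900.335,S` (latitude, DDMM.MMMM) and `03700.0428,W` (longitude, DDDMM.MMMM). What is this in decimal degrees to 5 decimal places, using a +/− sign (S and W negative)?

-69.00558, -37.00071

Latitude: degrees = first 2 digits = 69, minutes = 0.335; 69 + 0.335/60 = 69.005583
hemisphere S, so the sign is −
Lon: split at 3 digits → 037° and 0.0428′; 37 + 0.0428/60 = 37.000713
hemisphere W, so the sign is −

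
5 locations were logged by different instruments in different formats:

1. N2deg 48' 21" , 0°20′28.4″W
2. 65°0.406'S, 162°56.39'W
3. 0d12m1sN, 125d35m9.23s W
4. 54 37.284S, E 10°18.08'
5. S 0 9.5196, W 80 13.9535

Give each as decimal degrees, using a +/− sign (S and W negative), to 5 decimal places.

Point 1:
  Latitude: 2° + 48/60 + 21/3600 = 2 + 0.800000 + 0.005833 = 2.805833
  N → positive
  Longitude: 0° + 20/60 + 28.4/3600 = 0 + 0.333333 + 0.007889 = 0.341222
  W → negative
Point 2:
  φ: 65 + 0.406/60 = 65.006767
  hemisphere S, so the sign is −
  λ: 162 + 56.39/60 = 162.939833
  W ⇒ negate
Point 3:
  Latitude: 0° + 12/60 + 1/3600 = 0 + 0.200000 + 0.000278 = 0.200278
  N → positive
  Lon: 35′ + 9.23″ = 35.15383′; 125 + 35.15383/60 = 125.585897
  W ⇒ negate
Point 4:
  φ: 54 + 37.284/60 = 54.621400
  S → negative
  λ: 10 + 18.08/60 = 10.301333
  E → positive
Point 5:
  φ: 9.5196′ = 0.158660°; total 0.158660
  S ⇒ negate
  Longitude: 13.9535′ = 0.232558°; total 80.232558
  W → negative

1. 2.80583, -0.34122
2. -65.00677, -162.93983
3. 0.20028, -125.58590
4. -54.62140, 10.30133
5. -0.15866, -80.23256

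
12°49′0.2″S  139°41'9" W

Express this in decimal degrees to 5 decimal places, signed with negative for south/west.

-12.81672, -139.68583

φ: 12 + 49/60 + 0.2/3600 = 12.816722
S ⇒ negate
λ: 41′ + 9″ = 41.15000′; 139 + 41.15000/60 = 139.685833
hemisphere W, so the sign is −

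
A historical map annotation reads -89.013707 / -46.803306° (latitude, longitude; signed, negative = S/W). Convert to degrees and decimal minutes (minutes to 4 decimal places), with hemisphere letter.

89° 0.8224′ S, 46° 48.1984′ W

Latitude is negative → S; |value| = 89.013707
Latitude: 89° + 0.013707 × 60 = 89° 0.822420′
Longitude is negative → W; |value| = 46.803306
Longitude: 46° + 0.803306 × 60 = 46° 48.198360′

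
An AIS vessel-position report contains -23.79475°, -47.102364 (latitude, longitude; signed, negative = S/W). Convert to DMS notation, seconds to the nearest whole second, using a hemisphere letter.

Latitude is negative → S; |value| = 23.794750
φ: 0.794750 × 60 = 47.68500′ → 47′, remainder × 60 = 41.10″
Longitude is negative → W; |value| = 47.102364
λ: 0.102364 × 60 = 6.14184′ → 6′, remainder × 60 = 8.51″

23°47′41″ S, 47°06′9″ W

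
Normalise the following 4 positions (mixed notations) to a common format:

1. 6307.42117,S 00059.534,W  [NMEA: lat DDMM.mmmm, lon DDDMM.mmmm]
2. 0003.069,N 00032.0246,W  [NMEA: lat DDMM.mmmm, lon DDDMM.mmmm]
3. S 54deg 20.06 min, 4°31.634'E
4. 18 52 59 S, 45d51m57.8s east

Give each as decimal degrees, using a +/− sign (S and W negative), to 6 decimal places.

1. -63.123686, -0.992233
2. 0.051150, -0.533743
3. -54.334333, 4.527233
4. -18.883056, 45.866056

Point 1:
  φ: degrees = first 2 digits = 63, minutes = 7.42117; 63 + 7.42117/60 = 63.1236862
  S → negative
  Lon: degrees = first 3 digits = 0, minutes = 59.534; 0 + 59.534/60 = 0.9922333
  W → negative
Point 2:
  Lat: split at 2 digits → 00° and 3.069′; 0 + 3.069/60 = 0.0511500
  N ⇒ keep positive
  Longitude: split at 3 digits → 000° and 32.0246′; 0 + 32.0246/60 = 0.5337433
  hemisphere W, so the sign is −
Point 3:
  Latitude: 54 + 20.06/60 = 54.3343333
  hemisphere S, so the sign is −
  Lon: 4 + 31.634/60 = 4.5272333
  E ⇒ keep positive
Point 4:
  Latitude: 18° + 52/60 + 59/3600 = 18 + 0.866667 + 0.016389 = 18.8830556
  hemisphere S, so the sign is −
  Longitude: 45° + 51/60 + 57.8/3600 = 45 + 0.850000 + 0.016056 = 45.8660556
  E → positive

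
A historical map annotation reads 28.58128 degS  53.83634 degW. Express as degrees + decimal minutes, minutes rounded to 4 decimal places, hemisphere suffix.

28° 34.8768′ S, 53° 50.1804′ W

Lat: 28° + 0.581280 × 60 = 28° 34.876800′
Longitude: fractional part 0.836340 → 50.180400 minutes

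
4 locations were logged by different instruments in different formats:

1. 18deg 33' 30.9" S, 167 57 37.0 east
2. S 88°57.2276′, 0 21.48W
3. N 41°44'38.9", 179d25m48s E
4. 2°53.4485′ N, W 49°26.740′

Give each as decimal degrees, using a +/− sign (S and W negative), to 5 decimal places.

1. -18.55858, 167.96028
2. -88.95379, -0.35800
3. 41.74414, 179.43000
4. 2.89081, -49.44567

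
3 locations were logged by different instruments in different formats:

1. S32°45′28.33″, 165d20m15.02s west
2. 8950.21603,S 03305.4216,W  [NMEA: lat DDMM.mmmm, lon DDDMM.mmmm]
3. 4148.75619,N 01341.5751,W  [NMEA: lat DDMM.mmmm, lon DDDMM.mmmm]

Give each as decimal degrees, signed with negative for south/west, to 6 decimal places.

Point 1:
  φ: 32° + 45/60 + 28.33/3600 = 32 + 0.750000 + 0.007869 = 32.7578694
  S → negative
  λ: 20′ + 15.02″ = 20.25033′; 165 + 20.25033/60 = 165.3375056
  W → negative
Point 2:
  φ: split at 2 digits → 89° and 50.21603′; 89 + 50.21603/60 = 89.8369338
  hemisphere S, so the sign is −
  Lon: split at 3 digits → 033° and 5.4216′; 33 + 5.4216/60 = 33.0903600
  W ⇒ negate
Point 3:
  Latitude: degrees = first 2 digits = 41, minutes = 48.75619; 41 + 48.75619/60 = 41.8126032
  N ⇒ keep positive
  Longitude: split at 3 digits → 013° and 41.5751′; 13 + 41.5751/60 = 13.6929183
  hemisphere W, so the sign is −

1. -32.757869, -165.337506
2. -89.836934, -33.090360
3. 41.812603, -13.692918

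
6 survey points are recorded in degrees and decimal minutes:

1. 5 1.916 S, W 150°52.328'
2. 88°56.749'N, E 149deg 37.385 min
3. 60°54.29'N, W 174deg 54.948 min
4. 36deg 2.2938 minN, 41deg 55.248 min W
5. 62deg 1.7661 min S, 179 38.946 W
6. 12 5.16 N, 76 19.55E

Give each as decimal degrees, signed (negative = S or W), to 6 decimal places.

1. -5.031933, -150.872133
2. 88.945817, 149.623083
3. 60.904833, -174.915800
4. 36.038230, -41.920800
5. -62.029435, -179.649100
6. 12.086000, 76.325833

Point 1:
  Latitude: 5 + 1.916/60 = 5.0319333
  S ⇒ negate
  Lon: 150 + 52.328/60 = 150.8721333
  hemisphere W, so the sign is −
Point 2:
  Latitude: 56.749′ = 0.945817°; total 88.9458167
  N → positive
  Longitude: 149 + 37.385/60 = 149.6230833
  E → positive
Point 3:
  φ: 54.29′ = 0.904833°; total 60.9048333
  N → positive
  Longitude: 174 + 54.948/60 = 174.9158000
  W ⇒ negate
Point 4:
  Latitude: 2.2938′ = 0.038230°; total 36.0382300
  N → positive
  Longitude: 55.248′ = 0.920800°; total 41.9208000
  hemisphere W, so the sign is −
Point 5:
  Latitude: 62 + 1.7661/60 = 62.0294350
  hemisphere S, so the sign is −
  Lon: 38.946′ = 0.649100°; total 179.6491000
  W → negative
Point 6:
  φ: 5.16′ = 0.086000°; total 12.0860000
  N → positive
  Lon: 19.55′ = 0.325833°; total 76.3258333
  E → positive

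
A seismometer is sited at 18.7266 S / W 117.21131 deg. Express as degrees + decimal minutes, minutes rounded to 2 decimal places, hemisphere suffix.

φ: 18° + 0.726600 × 60 = 18° 43.5960′
λ: minutes = (117.211310 − 117) × 60 = 12.6786

18° 43.60′ S, 117° 12.68′ W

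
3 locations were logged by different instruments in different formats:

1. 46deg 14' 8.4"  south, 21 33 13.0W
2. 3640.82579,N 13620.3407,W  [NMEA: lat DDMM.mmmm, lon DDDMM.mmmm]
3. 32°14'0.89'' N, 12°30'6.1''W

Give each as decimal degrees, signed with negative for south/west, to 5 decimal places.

Point 1:
  Lat: 46° + 14/60 + 8.4/3600 = 46 + 0.233333 + 0.002333 = 46.235667
  S ⇒ negate
  Longitude: 21° + 33/60 + 13/3600 = 21 + 0.550000 + 0.003611 = 21.553611
  W → negative
Point 2:
  Lat: split at 2 digits → 36° and 40.82579′; 36 + 40.82579/60 = 36.680430
  N ⇒ keep positive
  Longitude: split at 3 digits → 136° and 20.3407′; 136 + 20.3407/60 = 136.339012
  W ⇒ negate
Point 3:
  Latitude: 14′ + 0.89″ = 14.01483′; 32 + 14.01483/60 = 32.233581
  N ⇒ keep positive
  λ: 12° + 30/60 + 6.1/3600 = 12 + 0.500000 + 0.001694 = 12.501694
  W → negative

1. -46.23567, -21.55361
2. 36.68043, -136.33901
3. 32.23358, -12.50169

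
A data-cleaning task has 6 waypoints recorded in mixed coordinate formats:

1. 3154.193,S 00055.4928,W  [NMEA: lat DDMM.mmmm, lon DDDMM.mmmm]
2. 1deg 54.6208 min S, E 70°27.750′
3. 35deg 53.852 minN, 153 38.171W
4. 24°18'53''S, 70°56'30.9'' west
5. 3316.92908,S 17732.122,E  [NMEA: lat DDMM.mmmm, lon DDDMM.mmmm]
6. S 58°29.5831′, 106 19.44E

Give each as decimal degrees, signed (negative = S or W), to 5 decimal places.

Point 1:
  Lat: degrees = first 2 digits = 31, minutes = 54.193; 31 + 54.193/60 = 31.903217
  hemisphere S, so the sign is −
  λ: degrees = first 3 digits = 0, minutes = 55.4928; 0 + 55.4928/60 = 0.924880
  W → negative
Point 2:
  Lat: 1 + 54.6208/60 = 1.910347
  S ⇒ negate
  λ: 70 + 27.75/60 = 70.462500
  E ⇒ keep positive
Point 3:
  Latitude: 53.852′ = 0.897533°; total 35.897533
  N ⇒ keep positive
  λ: 153 + 38.171/60 = 153.636183
  W ⇒ negate
Point 4:
  φ: 24° + 18/60 + 53/3600 = 24 + 0.300000 + 0.014722 = 24.314722
  S ⇒ negate
  λ: 70 + 56/60 + 30.9/3600 = 70.941917
  W ⇒ negate
Point 5:
  Latitude: split at 2 digits → 33° and 16.92908′; 33 + 16.92908/60 = 33.282151
  S → negative
  λ: split at 3 digits → 177° and 32.122′; 177 + 32.122/60 = 177.535367
  E ⇒ keep positive
Point 6:
  φ: 29.5831′ = 0.493052°; total 58.493052
  hemisphere S, so the sign is −
  λ: 19.44′ = 0.324000°; total 106.324000
  E → positive

1. -31.90322, -0.92488
2. -1.91035, 70.46250
3. 35.89753, -153.63618
4. -24.31472, -70.94192
5. -33.28215, 177.53537
6. -58.49305, 106.32400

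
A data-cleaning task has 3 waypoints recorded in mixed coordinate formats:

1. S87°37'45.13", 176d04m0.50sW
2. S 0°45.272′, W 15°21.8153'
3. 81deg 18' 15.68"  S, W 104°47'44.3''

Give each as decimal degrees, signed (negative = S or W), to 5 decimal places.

Point 1:
  Lat: 87 + 37/60 + 45.13/3600 = 87.629203
  hemisphere S, so the sign is −
  Longitude: 4′ + 0.5″ = 4.00833′; 176 + 4.00833/60 = 176.066806
  W → negative
Point 2:
  φ: 0 + 45.272/60 = 0.754533
  S ⇒ negate
  λ: 15 + 21.8153/60 = 15.363588
  W → negative
Point 3:
  Lat: 18′ + 15.68″ = 18.26133′; 81 + 18.26133/60 = 81.304356
  hemisphere S, so the sign is −
  Longitude: 47′ + 44.3″ = 47.73833′; 104 + 47.73833/60 = 104.795639
  W → negative

1. -87.62920, -176.06681
2. -0.75453, -15.36359
3. -81.30436, -104.79564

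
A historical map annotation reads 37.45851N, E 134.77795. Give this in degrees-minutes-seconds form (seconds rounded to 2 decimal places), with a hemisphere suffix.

Lat: whole degrees 37; 27.51060′ → 27′ and 30.6360″
Lon: 0.777950° → 46.67700′; 0.67700 × 60 = 40.6200″

37°27′30.64″ N, 134°46′40.62″ E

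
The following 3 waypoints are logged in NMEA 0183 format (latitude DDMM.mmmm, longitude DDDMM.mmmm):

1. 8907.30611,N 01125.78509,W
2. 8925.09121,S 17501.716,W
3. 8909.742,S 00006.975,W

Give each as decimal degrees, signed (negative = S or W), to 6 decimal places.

Point 1:
  φ: degrees = first 2 digits = 89, minutes = 7.30611; 89 + 7.30611/60 = 89.1217685
  N → positive
  Lon: degrees = first 3 digits = 11, minutes = 25.78509; 11 + 25.78509/60 = 11.4297515
  W → negative
Point 2:
  Lat: degrees = first 2 digits = 89, minutes = 25.09121; 89 + 25.09121/60 = 89.4181868
  S → negative
  Lon: split at 3 digits → 175° and 1.716′; 175 + 1.716/60 = 175.0286000
  hemisphere W, so the sign is −
Point 3:
  Lat: split at 2 digits → 89° and 9.742′; 89 + 9.742/60 = 89.1623667
  hemisphere S, so the sign is −
  λ: degrees = first 3 digits = 0, minutes = 6.975; 0 + 6.975/60 = 0.1162500
  W ⇒ negate

1. 89.121769, -11.429752
2. -89.418187, -175.028600
3. -89.162367, -0.116250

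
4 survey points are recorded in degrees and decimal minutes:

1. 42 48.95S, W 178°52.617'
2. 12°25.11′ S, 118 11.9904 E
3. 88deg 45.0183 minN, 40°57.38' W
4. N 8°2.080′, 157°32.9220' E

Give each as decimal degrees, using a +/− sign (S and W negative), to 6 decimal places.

1. -42.815833, -178.876950
2. -12.418500, 118.199840
3. 88.750305, -40.956333
4. 8.034667, 157.548700

Point 1:
  φ: 48.95′ = 0.815833°; total 42.8158333
  S → negative
  λ: 52.617′ = 0.876950°; total 178.8769500
  W → negative
Point 2:
  φ: 12 + 25.11/60 = 12.4185000
  S ⇒ negate
  λ: 118 + 11.9904/60 = 118.1998400
  E → positive
Point 3:
  Latitude: 88 + 45.0183/60 = 88.7503050
  N → positive
  Longitude: 57.38′ = 0.956333°; total 40.9563333
  W → negative
Point 4:
  φ: 2.08′ = 0.034667°; total 8.0346667
  N → positive
  λ: 32.922′ = 0.548700°; total 157.5487000
  E ⇒ keep positive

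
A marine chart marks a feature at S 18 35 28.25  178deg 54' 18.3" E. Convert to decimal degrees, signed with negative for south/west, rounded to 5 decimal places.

Latitude: 35′ + 28.25″ = 35.47083′; 18 + 35.47083/60 = 18.591181
S ⇒ negate
Lon: 178 + 54/60 + 18.3/3600 = 178.905083
E ⇒ keep positive

-18.59118, 178.90508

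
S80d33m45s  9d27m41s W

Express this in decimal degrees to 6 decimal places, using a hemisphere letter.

80.562500° S, 9.461389° W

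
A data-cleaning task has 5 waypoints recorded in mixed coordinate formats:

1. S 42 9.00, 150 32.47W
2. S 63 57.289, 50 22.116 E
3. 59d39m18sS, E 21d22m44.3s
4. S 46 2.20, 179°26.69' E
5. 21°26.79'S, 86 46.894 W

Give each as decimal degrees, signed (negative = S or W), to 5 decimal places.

1. -42.15000, -150.54117
2. -63.95482, 50.36860
3. -59.65500, 21.37897
4. -46.03667, 179.44483
5. -21.44650, -86.78157

Point 1:
  Lat: 9′ = 0.150000°; total 42.150000
  S ⇒ negate
  Longitude: 150 + 32.47/60 = 150.541167
  hemisphere W, so the sign is −
Point 2:
  Lat: 57.289′ = 0.954817°; total 63.954817
  S ⇒ negate
  Lon: 50 + 22.116/60 = 50.368600
  E ⇒ keep positive
Point 3:
  φ: 39′ + 18″ = 39.30000′; 59 + 39.30000/60 = 59.655000
  hemisphere S, so the sign is −
  Lon: 21° + 22/60 + 44.3/3600 = 21 + 0.366667 + 0.012306 = 21.378972
  E → positive
Point 4:
  Lat: 46 + 2.2/60 = 46.036667
  S → negative
  Lon: 179 + 26.69/60 = 179.444833
  E ⇒ keep positive
Point 5:
  φ: 21 + 26.79/60 = 21.446500
  S → negative
  Lon: 46.894′ = 0.781567°; total 86.781567
  W → negative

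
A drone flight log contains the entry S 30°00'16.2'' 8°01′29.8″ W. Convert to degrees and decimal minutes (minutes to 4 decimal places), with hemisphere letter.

30° 0.2700′ S, 8° 1.4967′ W

Lat: 0 + 16.2/60 = 0.270000′
Lon: 1 + 29.8/60 = 1.496667′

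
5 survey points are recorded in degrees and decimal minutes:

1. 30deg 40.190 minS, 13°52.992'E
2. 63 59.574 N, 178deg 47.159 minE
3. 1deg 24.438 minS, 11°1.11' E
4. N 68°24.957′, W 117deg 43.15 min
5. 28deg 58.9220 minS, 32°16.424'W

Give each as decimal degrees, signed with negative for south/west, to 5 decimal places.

Point 1:
  φ: 30 + 40.19/60 = 30.669833
  hemisphere S, so the sign is −
  Longitude: 13 + 52.992/60 = 13.883200
  E → positive
Point 2:
  φ: 59.574′ = 0.992900°; total 63.992900
  N ⇒ keep positive
  λ: 47.159′ = 0.785983°; total 178.785983
  E → positive
Point 3:
  Latitude: 1 + 24.438/60 = 1.407300
  S → negative
  Lon: 11 + 1.11/60 = 11.018500
  E → positive
Point 4:
  Lat: 24.957′ = 0.415950°; total 68.415950
  N → positive
  Longitude: 43.15′ = 0.719167°; total 117.719167
  hemisphere W, so the sign is −
Point 5:
  Latitude: 58.922′ = 0.982033°; total 28.982033
  S → negative
  λ: 16.424′ = 0.273733°; total 32.273733
  W ⇒ negate

1. -30.66983, 13.88320
2. 63.99290, 178.78598
3. -1.40730, 11.01850
4. 68.41595, -117.71917
5. -28.98203, -32.27373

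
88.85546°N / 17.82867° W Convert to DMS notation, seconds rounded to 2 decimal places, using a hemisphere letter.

Latitude: 0.855460° → 51.32760′; 0.32760 × 60 = 19.6560″
Lon: 0.828670° → 49.72020′; 0.72020 × 60 = 43.2120″

88°51′19.66″ N, 17°49′43.21″ W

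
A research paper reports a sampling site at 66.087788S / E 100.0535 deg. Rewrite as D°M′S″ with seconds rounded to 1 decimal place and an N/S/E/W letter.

66°05′16.0″ S, 100°03′12.6″ E

φ: 0.087788° → 5.26728′; 0.26728 × 60 = 16.037″
Longitude: whole degrees 100; 3.21000′ → 3′ and 12.600″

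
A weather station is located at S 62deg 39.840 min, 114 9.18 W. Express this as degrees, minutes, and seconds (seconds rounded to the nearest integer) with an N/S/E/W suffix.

62°39′50″ S, 114°09′11″ W

Latitude: 39.84000′ → 39′ and 0.84000 × 60 = 50.40″
λ: 9.18000′ → 9′ and 0.18000 × 60 = 10.80″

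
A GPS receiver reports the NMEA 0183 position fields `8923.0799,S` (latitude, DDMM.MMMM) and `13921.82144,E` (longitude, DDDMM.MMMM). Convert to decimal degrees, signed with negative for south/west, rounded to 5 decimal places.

-89.38467, 139.36369

φ: split at 2 digits → 89° and 23.0799′; 89 + 23.0799/60 = 89.384665
hemisphere S, so the sign is −
λ: split at 3 digits → 139° and 21.82144′; 139 + 21.82144/60 = 139.363691
E → positive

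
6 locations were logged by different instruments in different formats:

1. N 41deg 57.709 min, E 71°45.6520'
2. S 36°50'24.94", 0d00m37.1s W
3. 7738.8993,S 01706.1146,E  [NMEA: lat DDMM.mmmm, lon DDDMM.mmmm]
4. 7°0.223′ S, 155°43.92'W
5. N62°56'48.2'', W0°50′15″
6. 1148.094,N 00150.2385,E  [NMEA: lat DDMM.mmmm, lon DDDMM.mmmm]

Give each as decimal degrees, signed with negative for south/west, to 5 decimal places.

1. 41.96182, 71.76087
2. -36.84026, -0.01031
3. -77.64832, 17.10191
4. -7.00372, -155.73200
5. 62.94672, -0.83750
6. 11.80157, 1.83731

Point 1:
  φ: 57.709′ = 0.961817°; total 41.961817
  N ⇒ keep positive
  Longitude: 45.652′ = 0.760867°; total 71.760867
  E → positive
Point 2:
  φ: 50′ + 24.94″ = 50.41567′; 36 + 50.41567/60 = 36.840261
  hemisphere S, so the sign is −
  λ: 0° + 0/60 + 37.1/3600 = 0 + 0.000000 + 0.010306 = 0.010306
  W → negative
Point 3:
  Lat: split at 2 digits → 77° and 38.8993′; 77 + 38.8993/60 = 77.648322
  hemisphere S, so the sign is −
  Longitude: split at 3 digits → 017° and 6.1146′; 17 + 6.1146/60 = 17.101910
  E → positive
Point 4:
  φ: 0.223′ = 0.003717°; total 7.003717
  hemisphere S, so the sign is −
  Longitude: 155 + 43.92/60 = 155.732000
  W → negative
Point 5:
  φ: 62° + 56/60 + 48.2/3600 = 62 + 0.933333 + 0.013389 = 62.946722
  N → positive
  Lon: 0 + 50/60 + 15/3600 = 0.837500
  hemisphere W, so the sign is −
Point 6:
  Lat: degrees = first 2 digits = 11, minutes = 48.094; 11 + 48.094/60 = 11.801567
  N → positive
  λ: degrees = first 3 digits = 1, minutes = 50.2385; 1 + 50.2385/60 = 1.837308
  E ⇒ keep positive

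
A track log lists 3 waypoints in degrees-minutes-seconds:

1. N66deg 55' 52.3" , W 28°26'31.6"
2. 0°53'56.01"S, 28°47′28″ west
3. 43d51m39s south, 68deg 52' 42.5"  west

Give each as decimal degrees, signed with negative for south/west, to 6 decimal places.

1. 66.931194, -28.442111
2. -0.898892, -28.791111
3. -43.860833, -68.878472

Point 1:
  Latitude: 55′ + 52.3″ = 55.87167′; 66 + 55.87167/60 = 66.9311944
  N → positive
  λ: 28 + 26/60 + 31.6/3600 = 28.4421111
  W ⇒ negate
Point 2:
  Lat: 53′ + 56.01″ = 53.93350′; 0 + 53.93350/60 = 0.8988917
  S → negative
  Longitude: 47′ + 28″ = 47.46667′; 28 + 47.46667/60 = 28.7911111
  hemisphere W, so the sign is −
Point 3:
  φ: 43 + 51/60 + 39/3600 = 43.8608333
  S ⇒ negate
  Lon: 68 + 52/60 + 42.5/3600 = 68.8784722
  W → negative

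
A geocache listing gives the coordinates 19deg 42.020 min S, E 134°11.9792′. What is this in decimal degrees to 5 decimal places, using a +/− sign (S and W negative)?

-19.70033, 134.19965

φ: 19 + 42.02/60 = 19.700333
hemisphere S, so the sign is −
Longitude: 11.9792′ = 0.199653°; total 134.199653
E → positive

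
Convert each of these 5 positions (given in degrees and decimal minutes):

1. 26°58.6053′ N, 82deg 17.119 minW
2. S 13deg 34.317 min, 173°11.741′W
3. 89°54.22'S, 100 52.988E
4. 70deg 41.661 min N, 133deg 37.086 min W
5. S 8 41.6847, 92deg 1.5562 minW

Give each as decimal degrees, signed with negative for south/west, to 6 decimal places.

Point 1:
  φ: 26 + 58.6053/60 = 26.9767550
  N ⇒ keep positive
  λ: 82 + 17.119/60 = 82.2853167
  W → negative
Point 2:
  Latitude: 13 + 34.317/60 = 13.5719500
  S ⇒ negate
  Lon: 11.741′ = 0.195683°; total 173.1956833
  W ⇒ negate
Point 3:
  Latitude: 89 + 54.22/60 = 89.9036667
  hemisphere S, so the sign is −
  Lon: 100 + 52.988/60 = 100.8831333
  E → positive
Point 4:
  Latitude: 41.661′ = 0.694350°; total 70.6943500
  N → positive
  Longitude: 37.086′ = 0.618100°; total 133.6181000
  hemisphere W, so the sign is −
Point 5:
  Lat: 8 + 41.6847/60 = 8.6947450
  S ⇒ negate
  Lon: 92 + 1.5562/60 = 92.0259367
  hemisphere W, so the sign is −

1. 26.976755, -82.285317
2. -13.571950, -173.195683
3. -89.903667, 100.883133
4. 70.694350, -133.618100
5. -8.694745, -92.025937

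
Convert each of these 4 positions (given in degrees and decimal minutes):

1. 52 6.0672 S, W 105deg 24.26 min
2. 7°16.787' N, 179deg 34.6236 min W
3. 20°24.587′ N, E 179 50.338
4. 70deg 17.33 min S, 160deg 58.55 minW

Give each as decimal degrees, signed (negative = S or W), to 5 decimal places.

Point 1:
  φ: 6.0672′ = 0.101120°; total 52.101120
  S → negative
  λ: 105 + 24.26/60 = 105.404333
  W → negative
Point 2:
  φ: 16.787′ = 0.279783°; total 7.279783
  N ⇒ keep positive
  Lon: 34.6236′ = 0.577060°; total 179.577060
  hemisphere W, so the sign is −
Point 3:
  Latitude: 20 + 24.587/60 = 20.409783
  N → positive
  Longitude: 179 + 50.338/60 = 179.838967
  E ⇒ keep positive
Point 4:
  φ: 17.33′ = 0.288833°; total 70.288833
  S ⇒ negate
  Longitude: 160 + 58.55/60 = 160.975833
  W → negative

1. -52.10112, -105.40433
2. 7.27978, -179.57706
3. 20.40978, 179.83897
4. -70.28883, -160.97583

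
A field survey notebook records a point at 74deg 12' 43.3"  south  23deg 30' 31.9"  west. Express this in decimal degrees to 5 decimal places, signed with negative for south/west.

Lat: 74° + 12/60 + 43.3/3600 = 74 + 0.200000 + 0.012028 = 74.212028
S → negative
λ: 23 + 30/60 + 31.9/3600 = 23.508861
W ⇒ negate

-74.21203, -23.50886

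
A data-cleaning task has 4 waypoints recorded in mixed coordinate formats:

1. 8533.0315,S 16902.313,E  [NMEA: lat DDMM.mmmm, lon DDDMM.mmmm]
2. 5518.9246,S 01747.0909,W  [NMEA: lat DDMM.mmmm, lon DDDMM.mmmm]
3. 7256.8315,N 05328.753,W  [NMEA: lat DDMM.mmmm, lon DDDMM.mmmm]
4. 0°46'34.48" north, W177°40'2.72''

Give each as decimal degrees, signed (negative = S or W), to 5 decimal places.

1. -85.55053, 169.03855
2. -55.31541, -17.78485
3. 72.94719, -53.47922
4. 0.77624, -177.66742

Point 1:
  φ: degrees = first 2 digits = 85, minutes = 33.0315; 85 + 33.0315/60 = 85.550525
  S → negative
  Longitude: split at 3 digits → 169° and 2.313′; 169 + 2.313/60 = 169.038550
  E → positive
Point 2:
  Lat: split at 2 digits → 55° and 18.9246′; 55 + 18.9246/60 = 55.315410
  hemisphere S, so the sign is −
  Longitude: split at 3 digits → 017° and 47.0909′; 17 + 47.0909/60 = 17.784848
  W → negative
Point 3:
  Latitude: split at 2 digits → 72° and 56.8315′; 72 + 56.8315/60 = 72.947192
  N ⇒ keep positive
  Longitude: degrees = first 3 digits = 53, minutes = 28.753; 53 + 28.753/60 = 53.479217
  W → negative
Point 4:
  Latitude: 46′ + 34.48″ = 46.57467′; 0 + 46.57467/60 = 0.776244
  N → positive
  λ: 177° + 40/60 + 2.72/3600 = 177 + 0.666667 + 0.000756 = 177.667422
  hemisphere W, so the sign is −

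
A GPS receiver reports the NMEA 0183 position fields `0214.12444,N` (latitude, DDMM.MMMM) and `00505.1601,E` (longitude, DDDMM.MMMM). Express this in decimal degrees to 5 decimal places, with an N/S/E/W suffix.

2.23541° N, 5.08600° E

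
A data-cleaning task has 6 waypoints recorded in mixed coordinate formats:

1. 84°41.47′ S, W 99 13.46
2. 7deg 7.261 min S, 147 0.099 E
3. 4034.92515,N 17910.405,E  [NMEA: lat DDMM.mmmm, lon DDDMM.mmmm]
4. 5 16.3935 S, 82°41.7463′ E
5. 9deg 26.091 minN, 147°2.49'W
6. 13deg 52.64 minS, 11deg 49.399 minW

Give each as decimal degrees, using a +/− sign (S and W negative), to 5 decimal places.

1. -84.69117, -99.22433
2. -7.12102, 147.00165
3. 40.58209, 179.17342
4. -5.27323, 82.69577
5. 9.43485, -147.04150
6. -13.87733, -11.82332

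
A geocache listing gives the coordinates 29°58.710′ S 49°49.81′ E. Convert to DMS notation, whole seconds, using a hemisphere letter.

29°58′43″ S, 49°49′49″ E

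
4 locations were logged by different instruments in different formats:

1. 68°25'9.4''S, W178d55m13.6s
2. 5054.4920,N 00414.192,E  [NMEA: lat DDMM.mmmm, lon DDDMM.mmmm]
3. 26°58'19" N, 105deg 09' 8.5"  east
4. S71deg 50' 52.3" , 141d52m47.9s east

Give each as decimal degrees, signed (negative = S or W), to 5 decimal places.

1. -68.41928, -178.92044
2. 50.90820, 4.23653
3. 26.97194, 105.15236
4. -71.84786, 141.87997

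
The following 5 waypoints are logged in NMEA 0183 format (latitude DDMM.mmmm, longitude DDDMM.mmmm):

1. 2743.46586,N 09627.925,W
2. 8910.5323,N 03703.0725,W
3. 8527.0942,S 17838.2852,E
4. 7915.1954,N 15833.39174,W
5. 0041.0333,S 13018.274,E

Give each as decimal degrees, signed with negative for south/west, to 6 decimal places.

1. 27.724431, -96.465417
2. 89.175538, -37.051208
3. -85.451570, 178.638087
4. 79.253257, -158.556529
5. -0.683888, 130.304567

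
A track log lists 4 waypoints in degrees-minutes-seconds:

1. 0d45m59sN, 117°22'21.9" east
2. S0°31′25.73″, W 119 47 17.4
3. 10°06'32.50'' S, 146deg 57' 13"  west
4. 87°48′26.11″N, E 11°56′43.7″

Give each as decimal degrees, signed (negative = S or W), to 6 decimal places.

1. 0.766389, 117.372750
2. -0.523814, -119.788167
3. -10.109028, -146.953611
4. 87.807253, 11.945472

Point 1:
  Lat: 0 + 45/60 + 59/3600 = 0.7663889
  N → positive
  λ: 22′ + 21.9″ = 22.36500′; 117 + 22.36500/60 = 117.3727500
  E → positive
Point 2:
  Latitude: 0 + 31/60 + 25.73/3600 = 0.5238139
  S → negative
  Longitude: 47′ + 17.4″ = 47.29000′; 119 + 47.29000/60 = 119.7881667
  W ⇒ negate
Point 3:
  Lat: 10 + 6/60 + 32.5/3600 = 10.1090278
  S ⇒ negate
  Longitude: 57′ + 13″ = 57.21667′; 146 + 57.21667/60 = 146.9536111
  W → negative
Point 4:
  φ: 87 + 48/60 + 26.11/3600 = 87.8072528
  N ⇒ keep positive
  Longitude: 11° + 56/60 + 43.7/3600 = 11 + 0.933333 + 0.012139 = 11.9454722
  E ⇒ keep positive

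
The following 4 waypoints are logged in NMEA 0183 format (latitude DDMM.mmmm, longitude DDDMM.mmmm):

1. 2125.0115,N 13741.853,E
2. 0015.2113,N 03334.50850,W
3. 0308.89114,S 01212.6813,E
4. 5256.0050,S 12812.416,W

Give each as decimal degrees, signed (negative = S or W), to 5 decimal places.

1. 21.41686, 137.69755
2. 0.25352, -33.57514
3. -3.14819, 12.21136
4. -52.93342, -128.20693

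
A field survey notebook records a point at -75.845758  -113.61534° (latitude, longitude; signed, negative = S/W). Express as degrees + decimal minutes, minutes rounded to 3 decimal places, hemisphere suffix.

75° 50.745′ S, 113° 36.920′ W

Latitude is negative → S; |value| = 75.845758
Lat: fractional part 0.845758 → 50.74548 minutes
Longitude is negative → W; |value| = 113.615340
Longitude: fractional part 0.615340 → 36.92040 minutes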